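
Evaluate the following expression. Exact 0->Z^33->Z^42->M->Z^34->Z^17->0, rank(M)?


Alt sum=0:
(-1)^0*33 + (-1)^1*42 + (-1)^2*? + (-1)^3*34 + (-1)^4*17=0
rank(M)=26


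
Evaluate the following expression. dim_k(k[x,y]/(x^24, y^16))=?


Basis: x^i*y^j, i<24, j<16
24*16=384


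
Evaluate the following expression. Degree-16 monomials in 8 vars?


C(d+n-1,n-1)=C(23,7)=245157


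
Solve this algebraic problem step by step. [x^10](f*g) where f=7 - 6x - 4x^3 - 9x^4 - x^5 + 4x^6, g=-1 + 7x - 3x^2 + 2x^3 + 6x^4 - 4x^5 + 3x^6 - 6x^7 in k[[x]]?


[x^10] = sum a_i*b_j, i+j=10
  -4*-6=24
  -9*3=-27
  -1*-4=4
  4*6=24
Sum=25


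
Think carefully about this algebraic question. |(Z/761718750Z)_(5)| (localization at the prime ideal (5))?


5-primary part: 761718750=5^10*78
Size=5^10=9765625


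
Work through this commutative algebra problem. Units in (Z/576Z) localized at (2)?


Local ring = Z/64Z.
phi(64) = 2^5*(2-1) = 32


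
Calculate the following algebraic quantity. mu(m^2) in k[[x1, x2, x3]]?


C(n+d-1,d)=C(4,2)=6


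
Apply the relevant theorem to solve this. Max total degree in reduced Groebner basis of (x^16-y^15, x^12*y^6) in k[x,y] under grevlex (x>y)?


LT(f1)=x^16, LT(f2)=x^12y^6, lcm=x^16y^6
S(f1,f2) = y^6*f1 - x^4*f2 = -y^21
Reduced GB = {f1, f2, y^21}; degrees 16, 18, 21
Max = 21


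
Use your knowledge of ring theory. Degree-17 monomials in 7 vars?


C(d+n-1,n-1)=C(23,6)=100947


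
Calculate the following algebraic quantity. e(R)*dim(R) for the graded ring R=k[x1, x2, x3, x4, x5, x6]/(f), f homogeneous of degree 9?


e(R)=deg(f)=9, dim(R)=6-1=5
e*dim=9*5=45


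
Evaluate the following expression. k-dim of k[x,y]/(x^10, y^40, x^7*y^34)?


k[x,y]/I, I = (x^10, y^40, x^7*y^34)
Rect: 10x40=400. Corner: (10-7)x(40-34)=18.
dim = 400-18 = 382


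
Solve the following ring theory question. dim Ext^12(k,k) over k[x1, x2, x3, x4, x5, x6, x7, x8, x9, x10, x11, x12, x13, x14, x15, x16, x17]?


C(n,i)=C(17,12)=6188


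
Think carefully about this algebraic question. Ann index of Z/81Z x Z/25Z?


Exponent = lcm of the cyclic orders; pairwise coprime => product.
3^4*5^2=81*25=2025


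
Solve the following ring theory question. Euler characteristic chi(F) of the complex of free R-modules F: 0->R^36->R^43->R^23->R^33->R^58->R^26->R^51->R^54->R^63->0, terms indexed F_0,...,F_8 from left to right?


chi = sum (-1)^i * rank:
(-1)^0*36=36
(-1)^1*43=-43
(-1)^2*23=23
(-1)^3*33=-33
(-1)^4*58=58
(-1)^5*26=-26
(-1)^6*51=51
(-1)^7*54=-54
(-1)^8*63=63
chi=75


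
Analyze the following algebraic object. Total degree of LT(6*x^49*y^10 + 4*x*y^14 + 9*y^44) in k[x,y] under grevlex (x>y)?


LT: 6*x^49*y^10
deg_x=49, deg_y=10
Total=49+10=59


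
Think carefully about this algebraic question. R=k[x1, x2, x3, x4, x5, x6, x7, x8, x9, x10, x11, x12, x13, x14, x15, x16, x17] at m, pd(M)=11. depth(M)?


pd+depth=depth(R)=17
depth=17-11=6


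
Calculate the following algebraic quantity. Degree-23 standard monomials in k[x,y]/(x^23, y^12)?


k[x,y], I = (x^23, y^12), d = 23
Need i < 23 and d-i < 12.
Range: 12 <= i <= 22.
H(23) = 11


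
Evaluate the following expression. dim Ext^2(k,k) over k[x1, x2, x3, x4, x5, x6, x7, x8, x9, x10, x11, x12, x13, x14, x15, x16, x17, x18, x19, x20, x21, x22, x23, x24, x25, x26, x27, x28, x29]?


C(n,i)=C(29,2)=406


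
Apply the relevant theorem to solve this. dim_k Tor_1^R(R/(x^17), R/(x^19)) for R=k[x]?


Tor_1(R/I,R/J)=(I cap J)/IJ=(x^19)/(x^36)
dim=36-19=min(17,19)=17


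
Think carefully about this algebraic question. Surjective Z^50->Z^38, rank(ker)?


rank(ker) = 50-38 = 12


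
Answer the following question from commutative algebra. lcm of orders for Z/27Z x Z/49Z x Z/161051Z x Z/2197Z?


Exponent = lcm of the cyclic orders; pairwise coprime => product.
3^3*7^2*11^5*13^3=27*49*161051*2197=468115829181


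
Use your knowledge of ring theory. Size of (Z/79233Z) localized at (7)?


7-primary part: 79233=7^4*33
Size=7^4=2401


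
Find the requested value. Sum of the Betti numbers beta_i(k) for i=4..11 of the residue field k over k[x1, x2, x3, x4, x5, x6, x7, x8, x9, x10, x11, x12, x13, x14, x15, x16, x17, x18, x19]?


Koszul resolution: beta_i(k)=C(n,i), n=19
C(19,4)=3876, C(19,5)=11628, C(19,6)=27132, C(19,7)=50388, C(19,8)=75582, C(19,9)=92378, C(19,10)=92378, C(19,11)=75582
Sum=428944


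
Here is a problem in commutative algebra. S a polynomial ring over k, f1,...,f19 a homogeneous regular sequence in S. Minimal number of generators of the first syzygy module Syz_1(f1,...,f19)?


Regular sequence => Koszul complex is the minimal free resolution.
Syz_1 minimally generated by Koszul relations f_i*e_j - f_j*e_i (i<j): mu(Syz_1) = beta_2 = C(m,2) = m(m-1)/2
m=19
19*18/2 = 171


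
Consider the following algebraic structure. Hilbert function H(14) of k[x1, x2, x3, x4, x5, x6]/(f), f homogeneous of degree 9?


C(19,5)-C(10,5)=11628-252=11376


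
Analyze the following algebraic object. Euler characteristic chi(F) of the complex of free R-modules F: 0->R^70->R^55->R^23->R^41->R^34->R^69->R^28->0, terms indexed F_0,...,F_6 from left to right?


chi = sum (-1)^i * rank:
(-1)^0*70=70
(-1)^1*55=-55
(-1)^2*23=23
(-1)^3*41=-41
(-1)^4*34=34
(-1)^5*69=-69
(-1)^6*28=28
chi=-10


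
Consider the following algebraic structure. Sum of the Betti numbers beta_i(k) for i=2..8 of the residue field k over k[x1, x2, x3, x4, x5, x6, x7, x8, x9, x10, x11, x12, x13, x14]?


Koszul resolution: beta_i(k)=C(n,i), n=14
C(14,2)=91, C(14,3)=364, C(14,4)=1001, C(14,5)=2002, C(14,6)=3003, C(14,7)=3432, C(14,8)=3003
Sum=12896


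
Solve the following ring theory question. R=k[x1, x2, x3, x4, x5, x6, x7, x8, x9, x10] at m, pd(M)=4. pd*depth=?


pd+depth=10
depth=10-4=6
pd*depth=4*6=24


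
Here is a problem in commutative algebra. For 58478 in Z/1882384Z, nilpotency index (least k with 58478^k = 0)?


58478^k mod 1882384:
k=1: 58478
k=2: 1267140
k=3: 1649144
k=4: 345744
k=5: 1613472
k=6: 0
First zero at k = 6


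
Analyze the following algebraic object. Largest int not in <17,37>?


gcd(17,37)=1 => F=ab-a-b=17*37-17-37=629-54=575


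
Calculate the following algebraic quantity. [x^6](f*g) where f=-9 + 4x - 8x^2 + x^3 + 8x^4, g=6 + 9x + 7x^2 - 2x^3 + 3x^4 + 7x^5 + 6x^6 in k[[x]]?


[x^6] = sum a_i*b_j, i+j=6
  -9*6=-54
  4*7=28
  -8*3=-24
  1*-2=-2
  8*7=56
Sum=4


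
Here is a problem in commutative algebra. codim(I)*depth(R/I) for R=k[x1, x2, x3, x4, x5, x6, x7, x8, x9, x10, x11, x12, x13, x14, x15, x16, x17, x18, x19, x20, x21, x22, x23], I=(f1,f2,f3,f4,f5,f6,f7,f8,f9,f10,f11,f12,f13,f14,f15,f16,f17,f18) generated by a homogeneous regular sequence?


codim=18, depth=dim(R/I)=23-18=5
Product=18*5=90


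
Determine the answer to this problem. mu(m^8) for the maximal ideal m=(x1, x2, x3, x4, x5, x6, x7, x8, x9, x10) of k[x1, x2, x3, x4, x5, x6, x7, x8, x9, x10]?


Graded Nakayama: mu(m^d) = dim_k (m^d/m^(d+1)) = #degree-8 monomials in 10 vars
C(n+d-1,d)=C(17,8)=24310


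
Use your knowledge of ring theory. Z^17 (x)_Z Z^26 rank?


rank(M(x)N) = rank(M)*rank(N)
17*26 = 442


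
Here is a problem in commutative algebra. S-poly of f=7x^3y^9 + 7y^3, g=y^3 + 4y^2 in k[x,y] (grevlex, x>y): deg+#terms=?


LT(f)=7x^3y^9, LT(g)=y^3
lcm(LM)=x^3y^9
S(f,g) (scaled by 7 to clear denominators) = 1*f - 7x^3y^6*g = -28x^3y^8 + 7y^3
2 terms, deg 11.
11+2=13


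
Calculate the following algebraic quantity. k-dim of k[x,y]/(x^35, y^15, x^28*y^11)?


k[x,y]/I, I = (x^35, y^15, x^28*y^11)
Rect: 35x15=525. Corner: (35-28)x(15-11)=28.
dim = 525-28 = 497


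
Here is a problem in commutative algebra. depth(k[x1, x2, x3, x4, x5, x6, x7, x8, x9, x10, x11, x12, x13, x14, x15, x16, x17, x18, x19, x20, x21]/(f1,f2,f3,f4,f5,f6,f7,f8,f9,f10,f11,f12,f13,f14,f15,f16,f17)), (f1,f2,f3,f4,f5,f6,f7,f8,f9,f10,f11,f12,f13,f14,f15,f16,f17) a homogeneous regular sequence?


depth(R)=21
depth(R/I)=21-17=4


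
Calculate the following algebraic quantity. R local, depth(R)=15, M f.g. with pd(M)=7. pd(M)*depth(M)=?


pd+depth=15
depth=15-7=8
pd*depth=7*8=56


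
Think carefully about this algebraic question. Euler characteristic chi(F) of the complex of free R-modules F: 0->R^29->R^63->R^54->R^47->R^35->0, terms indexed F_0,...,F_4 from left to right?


chi = sum (-1)^i * rank:
(-1)^0*29=29
(-1)^1*63=-63
(-1)^2*54=54
(-1)^3*47=-47
(-1)^4*35=35
chi=8


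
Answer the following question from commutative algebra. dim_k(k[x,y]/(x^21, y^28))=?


Basis: x^i*y^j, i<21, j<28
21*28=588


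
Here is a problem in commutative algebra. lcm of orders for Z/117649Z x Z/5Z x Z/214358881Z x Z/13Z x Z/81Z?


Exponent = lcm of the cyclic orders; pairwise coprime => product.
7^6*5^1*11^8*13^1*3^4=117649*5*214358881*13*81=132778603571398785


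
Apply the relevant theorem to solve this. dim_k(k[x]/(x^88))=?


Basis: 1,x,...,x^87
dim=88


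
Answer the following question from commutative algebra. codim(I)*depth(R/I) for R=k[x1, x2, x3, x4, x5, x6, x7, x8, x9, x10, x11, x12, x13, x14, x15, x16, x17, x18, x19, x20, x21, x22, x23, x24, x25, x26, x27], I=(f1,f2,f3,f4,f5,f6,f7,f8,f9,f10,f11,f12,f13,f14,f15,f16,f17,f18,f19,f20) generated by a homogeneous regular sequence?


codim=20, depth=dim(R/I)=27-20=7
Product=20*7=140


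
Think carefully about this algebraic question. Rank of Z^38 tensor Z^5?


rank(M(x)N) = rank(M)*rank(N)
38*5 = 190


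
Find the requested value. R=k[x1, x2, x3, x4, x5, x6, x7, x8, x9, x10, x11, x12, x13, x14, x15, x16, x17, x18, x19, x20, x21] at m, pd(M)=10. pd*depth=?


pd+depth=21
depth=21-10=11
pd*depth=10*11=110


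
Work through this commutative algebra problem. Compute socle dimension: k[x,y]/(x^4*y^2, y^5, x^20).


Socle = ann(m) = span of standard monomials u with x*u, y*u in I (staircase corners).
Minimal generators: x^20, x^4*y^2, y^5
Corners: x^3y^4, x^19y
Socle dim=2


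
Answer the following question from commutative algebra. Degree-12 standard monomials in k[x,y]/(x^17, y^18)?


k[x,y], I = (x^17, y^18), d = 12
Need i < 17 and d-i < 18.
Range: 0 <= i <= 12.
H(12) = 13


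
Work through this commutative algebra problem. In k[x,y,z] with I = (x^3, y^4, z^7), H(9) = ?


Need i<3, j<4, k<7 with i+j+k=9.
For each i, j ranges over max(0,9-i-6)..min(3,9-i):
  i=0: j in [3,3] -> 1
  i=1: j in [2,3] -> 2
  i=2: j in [1,3] -> 3
H(9) = 1+2+3 = 6


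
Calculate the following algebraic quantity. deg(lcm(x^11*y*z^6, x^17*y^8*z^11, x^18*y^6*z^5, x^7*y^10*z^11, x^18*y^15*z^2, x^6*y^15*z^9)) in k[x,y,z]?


lcm = componentwise max:
x: max(11,17,18,7,18,6)=18
y: max(1,8,6,10,15,15)=15
z: max(6,11,5,11,2,9)=11
Total=18+15+11=44


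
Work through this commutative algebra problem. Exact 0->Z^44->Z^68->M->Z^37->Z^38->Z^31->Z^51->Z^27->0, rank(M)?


Alt sum=0:
(-1)^0*44 + (-1)^1*68 + (-1)^2*? + (-1)^3*37 + (-1)^4*38 + (-1)^5*31 + (-1)^6*51 + (-1)^7*27=0
rank(M)=30


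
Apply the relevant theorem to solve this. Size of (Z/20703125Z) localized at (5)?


5-primary part: 20703125=5^8*53
Size=5^8=390625


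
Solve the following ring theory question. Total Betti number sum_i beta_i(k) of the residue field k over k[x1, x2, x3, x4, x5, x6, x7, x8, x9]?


Koszul resolution: beta_i(k)=C(n,i), n=9
sum_i C(9,i) = 2^9 = 512


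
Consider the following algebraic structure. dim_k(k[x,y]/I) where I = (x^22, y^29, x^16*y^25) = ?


k[x,y]/I, I = (x^22, y^29, x^16*y^25)
Rect: 22x29=638. Corner: (22-16)x(29-25)=24.
dim = 638-24 = 614


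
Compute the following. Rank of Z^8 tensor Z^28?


rank(M(x)N) = rank(M)*rank(N)
8*28 = 224


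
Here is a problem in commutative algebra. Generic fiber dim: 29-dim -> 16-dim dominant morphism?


dim(fiber)=dim(X)-dim(Y)=29-16=13


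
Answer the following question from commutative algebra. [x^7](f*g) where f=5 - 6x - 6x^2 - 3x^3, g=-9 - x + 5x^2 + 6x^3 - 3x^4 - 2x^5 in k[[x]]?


[x^7] = sum a_i*b_j, i+j=7
  -6*-2=12
  -3*-3=9
Sum=21


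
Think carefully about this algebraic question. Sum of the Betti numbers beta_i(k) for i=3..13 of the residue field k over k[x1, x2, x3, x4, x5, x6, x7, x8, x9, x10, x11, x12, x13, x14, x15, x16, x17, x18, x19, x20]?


Koszul resolution: beta_i(k)=C(n,i), n=20
C(20,3)=1140, C(20,4)=4845, C(20,5)=15504, C(20,6)=38760, C(20,7)=77520, C(20,8)=125970, C(20,9)=167960, C(20,10)=184756, C(20,11)=167960, C(20,12)=125970, C(20,13)=77520
Sum=987905


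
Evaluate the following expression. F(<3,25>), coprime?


gcd(3,25)=1 => F=ab-a-b=3*25-3-25=75-28=47


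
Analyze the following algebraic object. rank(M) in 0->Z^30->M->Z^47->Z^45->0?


Alt sum=0:
(-1)^0*30 + (-1)^1*? + (-1)^2*47 + (-1)^3*45=0
rank(M)=32


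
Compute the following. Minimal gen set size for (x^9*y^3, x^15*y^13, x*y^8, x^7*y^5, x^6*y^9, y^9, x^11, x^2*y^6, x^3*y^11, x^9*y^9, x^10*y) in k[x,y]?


Remove redundant (divisible by others).
x^15*y^13 redundant.
x^6*y^9 redundant.
x^9*y^9 redundant.
x^3*y^11 redundant.
Min: x^11, x^10*y, x^9*y^3, x^7*y^5, x^2*y^6, x*y^8, y^9
Count=7


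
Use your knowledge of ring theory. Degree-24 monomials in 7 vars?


C(d+n-1,n-1)=C(30,6)=593775


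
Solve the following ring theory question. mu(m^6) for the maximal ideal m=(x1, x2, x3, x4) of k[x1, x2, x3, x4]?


Graded Nakayama: mu(m^d) = dim_k (m^d/m^(d+1)) = #degree-6 monomials in 4 vars
C(n+d-1,d)=C(9,6)=84


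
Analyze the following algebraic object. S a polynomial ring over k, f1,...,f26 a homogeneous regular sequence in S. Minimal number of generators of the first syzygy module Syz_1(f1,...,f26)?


Regular sequence => Koszul complex is the minimal free resolution.
Syz_1 minimally generated by Koszul relations f_i*e_j - f_j*e_i (i<j): mu(Syz_1) = beta_2 = C(m,2) = m(m-1)/2
m=26
26*25/2 = 325


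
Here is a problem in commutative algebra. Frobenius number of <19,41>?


gcd(19,41)=1 => F=ab-a-b=19*41-19-41=779-60=719


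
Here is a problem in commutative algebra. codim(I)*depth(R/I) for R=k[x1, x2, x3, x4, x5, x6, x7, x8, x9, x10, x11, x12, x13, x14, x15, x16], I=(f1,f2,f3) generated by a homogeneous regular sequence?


codim=3, depth=dim(R/I)=16-3=13
Product=3*13=39


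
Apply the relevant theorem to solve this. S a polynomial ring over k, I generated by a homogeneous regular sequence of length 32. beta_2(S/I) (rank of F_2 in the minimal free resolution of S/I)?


Regular sequence => Koszul complex is the minimal free resolution.
Syz_1 minimally generated by Koszul relations f_i*e_j - f_j*e_i (i<j): mu(Syz_1) = beta_2 = C(m,2) = m(m-1)/2
m=32
32*31/2 = 496


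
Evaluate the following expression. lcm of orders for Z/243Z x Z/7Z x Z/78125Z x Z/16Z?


Exponent = lcm of the cyclic orders; pairwise coprime => product.
3^5*7^1*5^7*2^4=243*7*78125*16=2126250000


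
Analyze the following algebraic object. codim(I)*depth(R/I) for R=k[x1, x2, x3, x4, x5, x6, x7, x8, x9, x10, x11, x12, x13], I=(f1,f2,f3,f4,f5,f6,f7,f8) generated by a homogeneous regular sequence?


codim=8, depth=dim(R/I)=13-8=5
Product=8*5=40


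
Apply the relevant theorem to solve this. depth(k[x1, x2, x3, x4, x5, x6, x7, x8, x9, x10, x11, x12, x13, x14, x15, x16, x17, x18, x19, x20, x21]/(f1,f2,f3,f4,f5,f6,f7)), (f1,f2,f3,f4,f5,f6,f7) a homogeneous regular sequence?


depth(R)=21
depth(R/I)=21-7=14


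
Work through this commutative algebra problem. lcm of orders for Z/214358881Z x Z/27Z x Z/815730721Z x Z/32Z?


Exponent = lcm of the cyclic orders; pairwise coprime => product.
11^8*3^3*13^8*2^5=214358881*27*815730721*32=151078283611963085664


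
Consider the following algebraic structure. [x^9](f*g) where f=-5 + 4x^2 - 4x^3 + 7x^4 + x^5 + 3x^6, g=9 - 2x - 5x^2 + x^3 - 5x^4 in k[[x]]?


[x^9] = sum a_i*b_j, i+j=9
  1*-5=-5
  3*1=3
Sum=-2


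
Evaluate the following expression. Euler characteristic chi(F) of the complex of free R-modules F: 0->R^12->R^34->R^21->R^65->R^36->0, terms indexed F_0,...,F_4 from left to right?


chi = sum (-1)^i * rank:
(-1)^0*12=12
(-1)^1*34=-34
(-1)^2*21=21
(-1)^3*65=-65
(-1)^4*36=36
chi=-30


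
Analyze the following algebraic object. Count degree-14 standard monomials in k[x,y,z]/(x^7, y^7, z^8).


Need i<7, j<7, k<8 with i+j+k=14.
For each i, j ranges over max(0,14-i-7)..min(6,14-i):
  i=0: j in [7,6] -> 0
  i=1: j in [6,6] -> 1
  i=2: j in [5,6] -> 2
  i=3: j in [4,6] -> 3
  i=4: j in [3,6] -> 4
  i=5: j in [2,6] -> 5
  i=6: j in [1,6] -> 6
H(14) = 0+1+2+3+4+5+6 = 21


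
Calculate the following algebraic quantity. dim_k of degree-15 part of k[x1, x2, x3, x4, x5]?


C(d+n-1,n-1)=C(19,4)=3876


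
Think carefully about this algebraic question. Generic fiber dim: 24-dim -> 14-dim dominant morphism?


dim(fiber)=dim(X)-dim(Y)=24-14=10


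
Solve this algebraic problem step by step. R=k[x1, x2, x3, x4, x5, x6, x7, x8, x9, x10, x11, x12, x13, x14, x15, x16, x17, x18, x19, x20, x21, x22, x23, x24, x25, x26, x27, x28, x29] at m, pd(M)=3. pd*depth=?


pd+depth=29
depth=29-3=26
pd*depth=3*26=78


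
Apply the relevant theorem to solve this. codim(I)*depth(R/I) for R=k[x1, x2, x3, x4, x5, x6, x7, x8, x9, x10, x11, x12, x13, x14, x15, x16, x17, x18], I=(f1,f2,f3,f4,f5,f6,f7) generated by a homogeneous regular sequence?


codim=7, depth=dim(R/I)=18-7=11
Product=7*11=77


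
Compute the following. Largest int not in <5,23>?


gcd(5,23)=1 => F=ab-a-b=5*23-5-23=115-28=87


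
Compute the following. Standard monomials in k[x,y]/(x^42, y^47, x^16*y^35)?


k[x,y]/I, I = (x^42, y^47, x^16*y^35)
Rect: 42x47=1974. Corner: (42-16)x(47-35)=312.
dim = 1974-312 = 1662


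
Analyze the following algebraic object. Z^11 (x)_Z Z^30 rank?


rank(M(x)N) = rank(M)*rank(N)
11*30 = 330


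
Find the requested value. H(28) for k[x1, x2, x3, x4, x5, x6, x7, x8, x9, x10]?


C(d+n-1,n-1)=C(37,9)=124403620


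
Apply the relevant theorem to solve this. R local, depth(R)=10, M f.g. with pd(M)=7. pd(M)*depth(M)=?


pd+depth=10
depth=10-7=3
pd*depth=7*3=21


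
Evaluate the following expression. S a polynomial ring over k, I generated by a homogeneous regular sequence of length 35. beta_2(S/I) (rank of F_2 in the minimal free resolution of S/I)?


Regular sequence => Koszul complex is the minimal free resolution.
Syz_1 minimally generated by Koszul relations f_i*e_j - f_j*e_i (i<j): mu(Syz_1) = beta_2 = C(m,2) = m(m-1)/2
m=35
35*34/2 = 595


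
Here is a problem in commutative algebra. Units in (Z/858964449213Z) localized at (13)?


Local ring = Z/10604499373Z.
phi(10604499373) = 13^8*(13-1) = 9788768652


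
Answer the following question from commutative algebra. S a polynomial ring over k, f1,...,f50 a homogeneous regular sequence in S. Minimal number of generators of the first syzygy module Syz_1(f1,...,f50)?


Regular sequence => Koszul complex is the minimal free resolution.
Syz_1 minimally generated by Koszul relations f_i*e_j - f_j*e_i (i<j): mu(Syz_1) = beta_2 = C(m,2) = m(m-1)/2
m=50
50*49/2 = 1225


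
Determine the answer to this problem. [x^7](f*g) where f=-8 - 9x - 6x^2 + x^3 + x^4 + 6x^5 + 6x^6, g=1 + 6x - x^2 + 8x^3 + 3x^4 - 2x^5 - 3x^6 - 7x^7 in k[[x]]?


[x^7] = sum a_i*b_j, i+j=7
  -8*-7=56
  -9*-3=27
  -6*-2=12
  1*3=3
  1*8=8
  6*-1=-6
  6*6=36
Sum=136


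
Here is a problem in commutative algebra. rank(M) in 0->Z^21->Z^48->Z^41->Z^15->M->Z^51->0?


Alt sum=0:
(-1)^0*21 + (-1)^1*48 + (-1)^2*41 + (-1)^3*15 + (-1)^4*? + (-1)^5*51=0
rank(M)=52


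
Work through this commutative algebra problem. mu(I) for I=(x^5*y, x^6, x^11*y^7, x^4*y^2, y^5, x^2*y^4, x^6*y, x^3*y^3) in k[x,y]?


Remove redundant (divisible by others).
x^11*y^7 redundant.
x^6*y redundant.
Min: x^6, x^5*y, x^4*y^2, x^3*y^3, x^2*y^4, y^5
Count=6


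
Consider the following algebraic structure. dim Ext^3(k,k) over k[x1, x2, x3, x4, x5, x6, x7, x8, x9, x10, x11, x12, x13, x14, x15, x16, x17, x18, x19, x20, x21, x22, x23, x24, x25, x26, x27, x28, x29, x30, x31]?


C(n,i)=C(31,3)=4495


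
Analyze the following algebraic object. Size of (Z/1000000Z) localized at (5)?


5-primary part: 1000000=5^6*64
Size=5^6=15625


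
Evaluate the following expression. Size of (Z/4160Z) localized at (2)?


2-primary part: 4160=2^6*65
Size=2^6=64


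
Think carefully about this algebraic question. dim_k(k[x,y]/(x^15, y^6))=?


Basis: x^i*y^j, i<15, j<6
15*6=90


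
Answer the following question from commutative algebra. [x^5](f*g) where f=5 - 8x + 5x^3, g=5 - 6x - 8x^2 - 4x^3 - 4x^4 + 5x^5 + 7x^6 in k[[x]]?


[x^5] = sum a_i*b_j, i+j=5
  5*5=25
  -8*-4=32
  5*-8=-40
Sum=17


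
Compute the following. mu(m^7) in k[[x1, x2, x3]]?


C(n+d-1,d)=C(9,7)=36


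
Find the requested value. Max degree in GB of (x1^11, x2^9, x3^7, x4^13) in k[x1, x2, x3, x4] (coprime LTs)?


Pure powers, coprime LTs => already GB.
Degrees: 11, 9, 7, 13
Max=13


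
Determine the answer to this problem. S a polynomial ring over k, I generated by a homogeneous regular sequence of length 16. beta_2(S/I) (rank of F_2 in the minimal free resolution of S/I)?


Regular sequence => Koszul complex is the minimal free resolution.
Syz_1 minimally generated by Koszul relations f_i*e_j - f_j*e_i (i<j): mu(Syz_1) = beta_2 = C(m,2) = m(m-1)/2
m=16
16*15/2 = 120


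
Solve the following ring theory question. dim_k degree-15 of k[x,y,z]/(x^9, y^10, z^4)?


Need i<9, j<10, k<4 with i+j+k=15.
For each i, j ranges over max(0,15-i-3)..min(9,15-i):
  i=0: j in [12,9] -> 0
  i=1: j in [11,9] -> 0
  i=2: j in [10,9] -> 0
  i=3: j in [9,9] -> 1
  i=4: j in [8,9] -> 2
  i=5: j in [7,9] -> 3
  i=6: j in [6,9] -> 4
  i=7: j in [5,8] -> 4
  i=8: j in [4,7] -> 4
H(15) = 0+0+0+1+2+3+4+4+4 = 18


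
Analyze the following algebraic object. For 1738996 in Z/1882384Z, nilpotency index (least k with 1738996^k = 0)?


1738996^k mod 1882384:
k=1: 1738996
k=2: 720496
k=3: 400624
k=4: 38416
k=5: 1344560
k=6: 0
First zero at k = 6


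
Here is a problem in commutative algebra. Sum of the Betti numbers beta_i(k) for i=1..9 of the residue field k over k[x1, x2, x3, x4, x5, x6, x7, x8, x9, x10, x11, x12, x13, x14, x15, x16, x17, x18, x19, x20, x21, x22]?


Koszul resolution: beta_i(k)=C(n,i), n=22
C(22,1)=22, C(22,2)=231, C(22,3)=1540, C(22,4)=7315, C(22,5)=26334, C(22,6)=74613, C(22,7)=170544, C(22,8)=319770, C(22,9)=497420
Sum=1097789


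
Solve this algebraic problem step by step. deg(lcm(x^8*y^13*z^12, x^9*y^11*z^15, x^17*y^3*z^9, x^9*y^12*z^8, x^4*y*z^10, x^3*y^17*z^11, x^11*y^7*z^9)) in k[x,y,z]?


lcm = componentwise max:
x: max(8,9,17,9,4,3,11)=17
y: max(13,11,3,12,1,17,7)=17
z: max(12,15,9,8,10,11,9)=15
Total=17+17+15=49


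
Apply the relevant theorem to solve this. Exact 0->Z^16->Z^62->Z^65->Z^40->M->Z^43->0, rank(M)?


Alt sum=0:
(-1)^0*16 + (-1)^1*62 + (-1)^2*65 + (-1)^3*40 + (-1)^4*? + (-1)^5*43=0
rank(M)=64


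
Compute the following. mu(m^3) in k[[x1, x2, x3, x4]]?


C(n+d-1,d)=C(6,3)=20


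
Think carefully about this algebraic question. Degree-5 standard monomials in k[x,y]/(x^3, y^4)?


k[x,y], I = (x^3, y^4), d = 5
Need i < 3 and d-i < 4.
Range: 2 <= i <= 2.
H(5) = 1


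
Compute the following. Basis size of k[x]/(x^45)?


Basis: 1,x,...,x^44
dim=45


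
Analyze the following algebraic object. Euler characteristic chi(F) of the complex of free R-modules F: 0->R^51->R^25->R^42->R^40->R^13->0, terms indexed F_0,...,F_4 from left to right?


chi = sum (-1)^i * rank:
(-1)^0*51=51
(-1)^1*25=-25
(-1)^2*42=42
(-1)^3*40=-40
(-1)^4*13=13
chi=41


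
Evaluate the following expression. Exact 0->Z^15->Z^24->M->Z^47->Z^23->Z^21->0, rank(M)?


Alt sum=0:
(-1)^0*15 + (-1)^1*24 + (-1)^2*? + (-1)^3*47 + (-1)^4*23 + (-1)^5*21=0
rank(M)=54


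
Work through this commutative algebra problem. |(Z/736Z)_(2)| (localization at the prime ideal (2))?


2-primary part: 736=2^5*23
Size=2^5=32


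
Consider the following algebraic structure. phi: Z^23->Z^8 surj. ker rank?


rank(ker) = 23-8 = 15


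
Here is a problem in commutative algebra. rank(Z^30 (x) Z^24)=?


rank(M(x)N) = rank(M)*rank(N)
30*24 = 720


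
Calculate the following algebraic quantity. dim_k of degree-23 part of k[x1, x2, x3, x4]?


C(d+n-1,n-1)=C(26,3)=2600


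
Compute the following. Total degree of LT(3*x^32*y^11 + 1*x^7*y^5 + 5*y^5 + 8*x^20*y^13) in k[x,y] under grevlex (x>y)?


LT: 3*x^32*y^11
deg_x=32, deg_y=11
Total=32+11=43


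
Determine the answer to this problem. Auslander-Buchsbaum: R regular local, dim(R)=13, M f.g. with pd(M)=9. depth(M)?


pd+depth=depth(R)=13
depth=13-9=4


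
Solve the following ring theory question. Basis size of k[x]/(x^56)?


Basis: 1,x,...,x^55
dim=56


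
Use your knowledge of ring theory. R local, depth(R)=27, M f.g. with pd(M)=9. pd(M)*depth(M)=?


pd+depth=27
depth=27-9=18
pd*depth=9*18=162


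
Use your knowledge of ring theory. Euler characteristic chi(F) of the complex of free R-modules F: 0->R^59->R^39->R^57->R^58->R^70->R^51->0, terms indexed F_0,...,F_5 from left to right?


chi = sum (-1)^i * rank:
(-1)^0*59=59
(-1)^1*39=-39
(-1)^2*57=57
(-1)^3*58=-58
(-1)^4*70=70
(-1)^5*51=-51
chi=38


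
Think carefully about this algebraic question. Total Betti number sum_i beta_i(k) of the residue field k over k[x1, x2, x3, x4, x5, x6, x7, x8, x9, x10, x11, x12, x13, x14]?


Koszul resolution: beta_i(k)=C(n,i), n=14
sum_i C(14,i) = 2^14 = 16384


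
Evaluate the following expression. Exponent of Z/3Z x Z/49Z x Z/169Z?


Exponent = lcm of the cyclic orders; pairwise coprime => product.
3^1*7^2*13^2=3*49*169=24843


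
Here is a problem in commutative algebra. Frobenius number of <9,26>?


gcd(9,26)=1 => F=ab-a-b=9*26-9-26=234-35=199


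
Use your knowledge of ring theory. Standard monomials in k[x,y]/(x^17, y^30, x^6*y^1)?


k[x,y]/I, I = (x^17, y^30, x^6*y^1)
Rect: 17x30=510. Corner: (17-6)x(30-1)=319.
dim = 510-319 = 191


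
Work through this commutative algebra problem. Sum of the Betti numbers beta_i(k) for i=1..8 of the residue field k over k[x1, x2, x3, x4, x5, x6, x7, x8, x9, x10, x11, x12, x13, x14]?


Koszul resolution: beta_i(k)=C(n,i), n=14
C(14,1)=14, C(14,2)=91, C(14,3)=364, C(14,4)=1001, C(14,5)=2002, C(14,6)=3003, C(14,7)=3432, C(14,8)=3003
Sum=12910


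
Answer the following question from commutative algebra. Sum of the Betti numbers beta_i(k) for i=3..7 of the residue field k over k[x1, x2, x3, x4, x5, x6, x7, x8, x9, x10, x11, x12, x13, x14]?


Koszul resolution: beta_i(k)=C(n,i), n=14
C(14,3)=364, C(14,4)=1001, C(14,5)=2002, C(14,6)=3003, C(14,7)=3432
Sum=9802


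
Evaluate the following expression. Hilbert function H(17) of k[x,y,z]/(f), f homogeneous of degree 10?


C(19,2)-C(9,2)=171-36=135


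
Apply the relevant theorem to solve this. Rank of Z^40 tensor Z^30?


rank(M(x)N) = rank(M)*rank(N)
40*30 = 1200


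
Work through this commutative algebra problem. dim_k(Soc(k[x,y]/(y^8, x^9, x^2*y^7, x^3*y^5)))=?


Socle = ann(m) = span of standard monomials u with x*u, y*u in I (staircase corners).
Minimal generators: x^9, x^3*y^5, x^2*y^7, y^8
Corners: xy^7, x^2y^6, x^8y^4
Socle dim=3


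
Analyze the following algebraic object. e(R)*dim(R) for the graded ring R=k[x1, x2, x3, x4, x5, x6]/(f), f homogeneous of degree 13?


e(R)=deg(f)=13, dim(R)=6-1=5
e*dim=13*5=65


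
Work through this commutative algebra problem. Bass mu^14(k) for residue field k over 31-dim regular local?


C(n,i)=C(31,14)=265182525


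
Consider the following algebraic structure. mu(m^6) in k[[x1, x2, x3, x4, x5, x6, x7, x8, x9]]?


C(n+d-1,d)=C(14,6)=3003


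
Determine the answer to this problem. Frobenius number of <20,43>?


gcd(20,43)=1 => F=ab-a-b=20*43-20-43=860-63=797


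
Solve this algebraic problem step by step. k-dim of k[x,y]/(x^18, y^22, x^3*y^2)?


k[x,y]/I, I = (x^18, y^22, x^3*y^2)
Rect: 18x22=396. Corner: (18-3)x(22-2)=300.
dim = 396-300 = 96


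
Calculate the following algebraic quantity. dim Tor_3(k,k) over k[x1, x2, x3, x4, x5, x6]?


Koszul: C(n,i)=C(6,3)=20


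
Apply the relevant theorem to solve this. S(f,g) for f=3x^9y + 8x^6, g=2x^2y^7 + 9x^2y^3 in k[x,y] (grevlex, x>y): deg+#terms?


LT(f)=3x^9y, LT(g)=2x^2y^7
lcm(LM)=x^9y^7
S(f,g) (scaled by 6 to clear denominators) = 2y^6*f - 3x^7*g = -27x^9y^3 + 16x^6y^6
2 terms, deg 12.
12+2=14


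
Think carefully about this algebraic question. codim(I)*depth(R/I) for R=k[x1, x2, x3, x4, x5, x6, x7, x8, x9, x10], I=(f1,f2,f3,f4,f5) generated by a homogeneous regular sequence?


codim=5, depth=dim(R/I)=10-5=5
Product=5*5=25


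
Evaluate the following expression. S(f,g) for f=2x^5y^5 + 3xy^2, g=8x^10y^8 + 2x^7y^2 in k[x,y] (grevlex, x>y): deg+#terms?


LT(f)=2x^5y^5, LT(g)=8x^10y^8
lcm(LM)=x^10y^8
S(f,g) (scaled by 16 to clear denominators) = 8x^5y^3*f - 2*g = 24x^6y^5 - 4x^7y^2
2 terms, deg 11.
11+2=13


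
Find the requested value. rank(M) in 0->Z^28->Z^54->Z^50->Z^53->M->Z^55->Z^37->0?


Alt sum=0:
(-1)^0*28 + (-1)^1*54 + (-1)^2*50 + (-1)^3*53 + (-1)^4*? + (-1)^5*55 + (-1)^6*37=0
rank(M)=47


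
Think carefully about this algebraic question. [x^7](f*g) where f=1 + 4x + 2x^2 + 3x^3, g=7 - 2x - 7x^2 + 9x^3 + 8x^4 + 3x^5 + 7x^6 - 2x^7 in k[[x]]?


[x^7] = sum a_i*b_j, i+j=7
  1*-2=-2
  4*7=28
  2*3=6
  3*8=24
Sum=56


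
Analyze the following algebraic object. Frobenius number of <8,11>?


gcd(8,11)=1 => F=ab-a-b=8*11-8-11=88-19=69


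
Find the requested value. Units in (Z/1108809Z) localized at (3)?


Local ring = Z/6561Z.
phi(6561) = 3^7*(3-1) = 4374


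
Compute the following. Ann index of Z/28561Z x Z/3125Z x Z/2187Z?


Exponent = lcm of the cyclic orders; pairwise coprime => product.
13^4*5^5*3^7=28561*3125*2187=195196584375


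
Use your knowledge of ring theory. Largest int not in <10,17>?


gcd(10,17)=1 => F=ab-a-b=10*17-10-17=170-27=143


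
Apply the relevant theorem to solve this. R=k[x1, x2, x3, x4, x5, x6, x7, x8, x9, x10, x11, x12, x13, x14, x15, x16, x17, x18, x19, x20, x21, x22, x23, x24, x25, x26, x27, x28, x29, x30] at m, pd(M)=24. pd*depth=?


pd+depth=30
depth=30-24=6
pd*depth=24*6=144


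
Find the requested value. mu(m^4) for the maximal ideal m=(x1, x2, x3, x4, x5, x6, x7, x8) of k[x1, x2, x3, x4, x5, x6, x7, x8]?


Graded Nakayama: mu(m^d) = dim_k (m^d/m^(d+1)) = #degree-4 monomials in 8 vars
C(n+d-1,d)=C(11,4)=330


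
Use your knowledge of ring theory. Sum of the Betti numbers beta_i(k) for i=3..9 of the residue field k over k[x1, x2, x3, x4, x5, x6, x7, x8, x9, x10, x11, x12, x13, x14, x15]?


Koszul resolution: beta_i(k)=C(n,i), n=15
C(15,3)=455, C(15,4)=1365, C(15,5)=3003, C(15,6)=5005, C(15,7)=6435, C(15,8)=6435, C(15,9)=5005
Sum=27703


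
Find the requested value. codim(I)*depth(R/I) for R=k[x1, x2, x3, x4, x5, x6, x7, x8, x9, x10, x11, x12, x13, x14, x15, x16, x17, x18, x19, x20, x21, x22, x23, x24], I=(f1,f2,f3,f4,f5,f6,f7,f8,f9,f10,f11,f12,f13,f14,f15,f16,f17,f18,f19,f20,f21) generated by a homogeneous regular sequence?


codim=21, depth=dim(R/I)=24-21=3
Product=21*3=63


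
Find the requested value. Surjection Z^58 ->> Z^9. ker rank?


rank(ker) = 58-9 = 49


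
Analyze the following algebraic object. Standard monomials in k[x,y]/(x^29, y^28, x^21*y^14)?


k[x,y]/I, I = (x^29, y^28, x^21*y^14)
Rect: 29x28=812. Corner: (29-21)x(28-14)=112.
dim = 812-112 = 700


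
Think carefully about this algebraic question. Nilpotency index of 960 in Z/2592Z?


960^k mod 2592:
k=1: 960
k=2: 1440
k=3: 864
k=4: 0
First zero at k = 4


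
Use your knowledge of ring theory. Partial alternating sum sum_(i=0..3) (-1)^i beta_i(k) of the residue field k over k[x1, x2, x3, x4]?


Koszul resolution: beta_i(k)=C(n,i), n=4
sum_(i=0..p) (-1)^i C(n,i) = (-1)^p C(n-1,p)
(-1)^3*C(3,3) = (-1)^3*1 = -1


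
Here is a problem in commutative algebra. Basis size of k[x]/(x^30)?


Basis: 1,x,...,x^29
dim=30


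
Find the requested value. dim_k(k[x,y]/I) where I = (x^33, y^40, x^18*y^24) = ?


k[x,y]/I, I = (x^33, y^40, x^18*y^24)
Rect: 33x40=1320. Corner: (33-18)x(40-24)=240.
dim = 1320-240 = 1080


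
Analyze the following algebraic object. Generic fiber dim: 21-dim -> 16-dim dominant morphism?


dim(fiber)=dim(X)-dim(Y)=21-16=5


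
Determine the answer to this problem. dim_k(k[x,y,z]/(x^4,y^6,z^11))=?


Basis: x^iy^jz^k, i<4,j<6,k<11
4*6*11=264


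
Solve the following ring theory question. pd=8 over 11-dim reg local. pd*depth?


pd+depth=11
depth=11-8=3
pd*depth=8*3=24


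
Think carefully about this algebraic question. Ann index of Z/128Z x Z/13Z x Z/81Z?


Exponent = lcm of the cyclic orders; pairwise coprime => product.
2^7*13^1*3^4=128*13*81=134784


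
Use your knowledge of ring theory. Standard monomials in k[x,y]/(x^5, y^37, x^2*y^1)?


k[x,y]/I, I = (x^5, y^37, x^2*y^1)
Rect: 5x37=185. Corner: (5-2)x(37-1)=108.
dim = 185-108 = 77


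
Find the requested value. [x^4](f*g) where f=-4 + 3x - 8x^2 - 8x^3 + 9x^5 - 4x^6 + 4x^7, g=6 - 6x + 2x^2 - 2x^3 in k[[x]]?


[x^4] = sum a_i*b_j, i+j=4
  3*-2=-6
  -8*2=-16
  -8*-6=48
Sum=26


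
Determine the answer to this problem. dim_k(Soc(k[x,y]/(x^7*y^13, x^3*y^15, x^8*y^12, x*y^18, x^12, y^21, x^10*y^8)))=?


Socle = ann(m) = span of standard monomials u with x*u, y*u in I (staircase corners).
Minimal generators: x^12, x^10*y^8, x^8*y^12, x^7*y^13, x^3*y^15, x*y^18, y^21
Corners: y^20, x^2y^17, x^6y^14, x^7y^12, x^9y^11, x^11y^7
Socle dim=6


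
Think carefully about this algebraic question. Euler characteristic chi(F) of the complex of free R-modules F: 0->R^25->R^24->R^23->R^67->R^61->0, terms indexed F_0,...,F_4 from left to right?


chi = sum (-1)^i * rank:
(-1)^0*25=25
(-1)^1*24=-24
(-1)^2*23=23
(-1)^3*67=-67
(-1)^4*61=61
chi=18


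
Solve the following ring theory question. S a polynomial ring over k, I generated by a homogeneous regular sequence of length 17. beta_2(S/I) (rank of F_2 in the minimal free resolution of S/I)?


Regular sequence => Koszul complex is the minimal free resolution.
Syz_1 minimally generated by Koszul relations f_i*e_j - f_j*e_i (i<j): mu(Syz_1) = beta_2 = C(m,2) = m(m-1)/2
m=17
17*16/2 = 136


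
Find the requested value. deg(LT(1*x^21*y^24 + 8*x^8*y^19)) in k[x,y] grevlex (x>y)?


LT: 1*x^21*y^24
deg_x=21, deg_y=24
Total=21+24=45


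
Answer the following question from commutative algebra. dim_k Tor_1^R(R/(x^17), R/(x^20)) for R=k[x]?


Tor_1(R/I,R/J)=(I cap J)/IJ=(x^20)/(x^37)
dim=37-20=min(17,20)=17


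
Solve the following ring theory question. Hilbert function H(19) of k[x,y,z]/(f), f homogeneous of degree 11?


C(21,2)-C(10,2)=210-45=165


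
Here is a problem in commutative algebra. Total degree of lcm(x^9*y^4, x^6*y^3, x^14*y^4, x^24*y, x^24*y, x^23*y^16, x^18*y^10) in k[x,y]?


lcm = componentwise max:
x: max(9,6,14,24,24,23,18)=24
y: max(4,3,4,1,1,16,10)=16
Total=24+16=40


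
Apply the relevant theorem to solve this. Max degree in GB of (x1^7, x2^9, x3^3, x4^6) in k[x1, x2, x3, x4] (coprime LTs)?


Pure powers, coprime LTs => already GB.
Degrees: 7, 9, 3, 6
Max=9


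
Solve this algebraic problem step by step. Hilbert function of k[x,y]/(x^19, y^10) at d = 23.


k[x,y], I = (x^19, y^10), d = 23
Need i < 19 and d-i < 10.
Range: 14 <= i <= 18.
H(23) = 5


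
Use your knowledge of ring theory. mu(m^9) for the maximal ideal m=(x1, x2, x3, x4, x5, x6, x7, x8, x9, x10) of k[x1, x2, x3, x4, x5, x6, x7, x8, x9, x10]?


Graded Nakayama: mu(m^d) = dim_k (m^d/m^(d+1)) = #degree-9 monomials in 10 vars
C(n+d-1,d)=C(18,9)=48620


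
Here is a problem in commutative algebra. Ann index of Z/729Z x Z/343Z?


Exponent = lcm of the cyclic orders; pairwise coprime => product.
3^6*7^3=729*343=250047


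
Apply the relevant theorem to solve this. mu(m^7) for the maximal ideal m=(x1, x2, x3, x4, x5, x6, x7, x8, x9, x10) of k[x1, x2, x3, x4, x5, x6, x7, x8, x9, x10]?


Graded Nakayama: mu(m^d) = dim_k (m^d/m^(d+1)) = #degree-7 monomials in 10 vars
C(n+d-1,d)=C(16,7)=11440


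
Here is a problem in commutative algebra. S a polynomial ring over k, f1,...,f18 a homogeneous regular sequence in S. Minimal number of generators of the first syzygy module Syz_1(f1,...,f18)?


Regular sequence => Koszul complex is the minimal free resolution.
Syz_1 minimally generated by Koszul relations f_i*e_j - f_j*e_i (i<j): mu(Syz_1) = beta_2 = C(m,2) = m(m-1)/2
m=18
18*17/2 = 153


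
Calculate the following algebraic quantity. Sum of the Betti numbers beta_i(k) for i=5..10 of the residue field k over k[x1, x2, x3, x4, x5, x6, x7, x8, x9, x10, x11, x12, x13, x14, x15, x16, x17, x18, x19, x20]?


Koszul resolution: beta_i(k)=C(n,i), n=20
C(20,5)=15504, C(20,6)=38760, C(20,7)=77520, C(20,8)=125970, C(20,9)=167960, C(20,10)=184756
Sum=610470


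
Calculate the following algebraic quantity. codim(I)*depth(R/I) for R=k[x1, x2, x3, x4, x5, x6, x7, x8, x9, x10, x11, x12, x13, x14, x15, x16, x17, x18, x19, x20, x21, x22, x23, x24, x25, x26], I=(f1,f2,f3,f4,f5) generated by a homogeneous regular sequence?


codim=5, depth=dim(R/I)=26-5=21
Product=5*21=105


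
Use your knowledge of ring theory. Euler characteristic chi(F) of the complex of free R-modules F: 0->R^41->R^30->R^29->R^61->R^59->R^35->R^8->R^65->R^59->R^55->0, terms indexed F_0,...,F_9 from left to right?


chi = sum (-1)^i * rank:
(-1)^0*41=41
(-1)^1*30=-30
(-1)^2*29=29
(-1)^3*61=-61
(-1)^4*59=59
(-1)^5*35=-35
(-1)^6*8=8
(-1)^7*65=-65
(-1)^8*59=59
(-1)^9*55=-55
chi=-50


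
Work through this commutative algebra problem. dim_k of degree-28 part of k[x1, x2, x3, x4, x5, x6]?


C(d+n-1,n-1)=C(33,5)=237336


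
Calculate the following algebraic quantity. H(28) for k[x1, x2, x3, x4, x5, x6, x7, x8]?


C(d+n-1,n-1)=C(35,7)=6724520


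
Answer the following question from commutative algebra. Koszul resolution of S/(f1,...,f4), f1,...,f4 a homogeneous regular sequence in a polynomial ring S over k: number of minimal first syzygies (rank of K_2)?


Regular sequence => Koszul complex is the minimal free resolution.
Syz_1 minimally generated by Koszul relations f_i*e_j - f_j*e_i (i<j): mu(Syz_1) = beta_2 = C(m,2) = m(m-1)/2
m=4
4*3/2 = 6


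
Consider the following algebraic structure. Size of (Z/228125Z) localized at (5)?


5-primary part: 228125=5^5*73
Size=5^5=3125


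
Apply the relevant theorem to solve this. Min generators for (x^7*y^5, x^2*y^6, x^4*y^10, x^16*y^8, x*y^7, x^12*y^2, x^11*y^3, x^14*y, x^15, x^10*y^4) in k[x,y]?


Remove redundant (divisible by others).
x^16*y^8 redundant.
x^4*y^10 redundant.
Min: x^15, x^14*y, x^12*y^2, x^11*y^3, x^10*y^4, x^7*y^5, x^2*y^6, x*y^7
Count=8


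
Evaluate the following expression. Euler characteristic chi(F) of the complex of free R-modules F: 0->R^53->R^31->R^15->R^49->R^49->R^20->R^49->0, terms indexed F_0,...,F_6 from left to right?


chi = sum (-1)^i * rank:
(-1)^0*53=53
(-1)^1*31=-31
(-1)^2*15=15
(-1)^3*49=-49
(-1)^4*49=49
(-1)^5*20=-20
(-1)^6*49=49
chi=66


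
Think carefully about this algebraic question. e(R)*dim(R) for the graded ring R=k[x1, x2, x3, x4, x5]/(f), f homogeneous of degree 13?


e(R)=deg(f)=13, dim(R)=5-1=4
e*dim=13*4=52


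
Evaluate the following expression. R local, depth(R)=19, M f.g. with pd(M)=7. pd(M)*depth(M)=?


pd+depth=19
depth=19-7=12
pd*depth=7*12=84


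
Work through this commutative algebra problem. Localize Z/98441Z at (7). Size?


7-primary part: 98441=7^4*41
Size=7^4=2401


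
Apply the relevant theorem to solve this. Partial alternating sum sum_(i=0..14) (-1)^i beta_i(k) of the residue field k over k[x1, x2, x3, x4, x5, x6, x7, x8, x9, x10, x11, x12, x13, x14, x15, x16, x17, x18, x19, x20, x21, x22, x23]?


Koszul resolution: beta_i(k)=C(n,i), n=23
sum_(i=0..p) (-1)^i C(n,i) = (-1)^p C(n-1,p)
(-1)^14*C(22,14) = (-1)^14*319770 = 319770
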